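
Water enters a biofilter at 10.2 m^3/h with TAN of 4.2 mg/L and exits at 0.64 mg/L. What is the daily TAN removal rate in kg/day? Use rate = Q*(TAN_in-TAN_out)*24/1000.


Concentration drop: TAN_in - TAN_out = 4.2 - 0.64 = 3.56 mg/L
Hourly TAN removed = Q * dTAN = 10.2 m^3/h * 3.56 mg/L = 36.312 g/h  (m^3/h * mg/L = g/h)
Daily TAN removed = 36.312 * 24 = 871.488 g/day
Convert to kg/day: 871.488 / 1000 = 0.871488 kg/day

0.871488 kg/day


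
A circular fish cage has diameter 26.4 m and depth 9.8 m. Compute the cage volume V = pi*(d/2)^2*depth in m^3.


r = d/2 = 26.4/2 = 13.2 m
Base area = pi*r^2 = pi*13.2^2 = 547.3911 m^2
Volume = 547.3911 * 9.8 = 5364.43 m^3

5364.43 m^3


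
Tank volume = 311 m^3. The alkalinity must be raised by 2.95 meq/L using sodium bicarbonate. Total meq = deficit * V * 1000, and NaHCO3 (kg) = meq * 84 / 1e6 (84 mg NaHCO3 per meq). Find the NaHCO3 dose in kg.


Tank volume in L = 311 m^3 * 1000 = 311000 L
Total meq required = 2.95 meq/L * 311000 L = 917450 meq
NaHCO3 mass = 917450 meq * 84 mg/meq / 1e6 = 77.0658 kg

77.0658 kg


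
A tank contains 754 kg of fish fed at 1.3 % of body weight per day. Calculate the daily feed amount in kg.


Feeding rate fraction = 1.3% / 100 = 0.013
Daily feed = 754 kg * 0.013 = 9.802 kg/day

9.802 kg/day


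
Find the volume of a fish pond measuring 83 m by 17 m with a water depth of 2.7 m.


Base area = L * W = 83 * 17 = 1411 m^2
Volume = area * depth = 1411 * 2.7 = 3809.7 m^3

3809.7 m^3


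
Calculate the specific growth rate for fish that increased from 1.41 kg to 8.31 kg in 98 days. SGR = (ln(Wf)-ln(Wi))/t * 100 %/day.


ln(W_f) = ln(8.31) = 2.1174596
ln(W_i) = ln(1.41) = 0.3435897
ln(W_f) - ln(W_i) = 2.1174596 - 0.3435897 = 1.7738699
SGR = 1.7738699 / 98 * 100 = 1.81007 %/day

1.81007 %/day


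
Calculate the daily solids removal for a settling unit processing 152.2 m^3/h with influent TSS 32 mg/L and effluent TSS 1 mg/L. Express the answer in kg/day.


Concentration drop: TSS_in - TSS_out = 32 - 1 = 31 mg/L
Hourly solids removed = Q * dTSS = 152.2 m^3/h * 31 mg/L = 4718.2 g/h  (m^3/h * mg/L = g/h)
Daily solids removed = 4718.2 * 24 = 113236.8 g/day
Convert g to kg: 113236.8 / 1000 = 113.2368 kg/day

113.2368 kg/day


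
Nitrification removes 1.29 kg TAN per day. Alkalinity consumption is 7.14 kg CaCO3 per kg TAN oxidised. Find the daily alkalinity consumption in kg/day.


Alkalinity factor: 7.14 kg CaCO3 consumed per kg TAN nitrified
alk = 1.29 kg TAN * 7.14 = 9.2106 kg CaCO3/day

9.2106 kg CaCO3/day


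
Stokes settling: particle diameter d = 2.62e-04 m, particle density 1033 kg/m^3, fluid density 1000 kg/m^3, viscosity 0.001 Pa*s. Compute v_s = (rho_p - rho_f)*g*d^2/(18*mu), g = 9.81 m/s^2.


Density difference: rho_p - rho_f = 1033 - 1000 = 33 kg/m^3
d^2 = (2.62e-04)^2 = 6.8644e-08 m^2
Numerator = (rho_p - rho_f) * g * d^2 = 33 * 9.81 * 6.8644e-08 = 2.2222122e-05
Denominator = 18 * mu = 18 * 0.001 = 0.018
v_s = 2.2222122e-05 / 0.018 = 0.00123456 m/s
Check: Re = rho_f * v_s * d / mu = 1000 * 0.00123456 * 2.62e-04 / 0.001 = 0.323 < 1, so Stokes' law applies.

0.00123456 m/s


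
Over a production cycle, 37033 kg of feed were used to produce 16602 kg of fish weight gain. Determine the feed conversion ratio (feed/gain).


FCR = feed consumed / weight gained
FCR = 37033 kg / 16602 kg = 2.23063

2.23063


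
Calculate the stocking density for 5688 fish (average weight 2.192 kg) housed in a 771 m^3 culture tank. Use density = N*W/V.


Total biomass = 5688 fish * 2.192 kg = 12468.096 kg
Density = total biomass / volume = 12468.096 / 771 = 16.1713 kg/m^3

16.1713 kg/m^3


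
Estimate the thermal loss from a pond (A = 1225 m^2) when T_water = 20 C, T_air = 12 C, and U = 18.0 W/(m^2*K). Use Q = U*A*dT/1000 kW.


Temperature difference dT = 20 - 12 = 8 K
Heat loss (W) = U * A * dT = 18.0 * 1225 * 8 = 176400 W
Convert to kW: 176400 / 1000 = 176.4 kW

176.4 kW


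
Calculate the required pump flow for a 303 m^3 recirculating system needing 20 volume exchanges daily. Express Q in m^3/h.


Daily recirculation volume = 303 m^3 * 20 = 6060 m^3/day
Flow rate Q = daily volume / 24 h = 6060 / 24 = 252.5 m^3/h

252.5 m^3/h


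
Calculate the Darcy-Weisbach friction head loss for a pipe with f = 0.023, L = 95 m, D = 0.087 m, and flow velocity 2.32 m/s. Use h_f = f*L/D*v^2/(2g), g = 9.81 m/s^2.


v^2 = 2.32^2 = 5.3824 m^2/s^2
L/D = 95/0.087 = 1091.954
h_f = f*(L/D)*v^2/(2g) = 0.023 * 1091.954 * 5.3824 / 19.62 = 6.88984 m

6.88984 m


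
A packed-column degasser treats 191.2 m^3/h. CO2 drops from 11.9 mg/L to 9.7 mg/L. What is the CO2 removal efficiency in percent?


CO2_out / CO2_in = 9.7 / 11.9 = 0.81512605
Fraction remaining = 0.81512605
efficiency = (1 - 0.81512605) * 100 = 18.4874 %

18.4874 %


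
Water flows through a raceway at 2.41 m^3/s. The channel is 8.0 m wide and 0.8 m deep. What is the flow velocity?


Cross-sectional area = W * d = 8.0 * 0.8 = 6.4 m^2
Velocity = Q / A = 2.41 / 6.4 = 0.376563 m/s

0.376563 m/s


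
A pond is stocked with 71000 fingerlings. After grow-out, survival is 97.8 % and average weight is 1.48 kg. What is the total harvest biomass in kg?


Survivors = 71000 * 97.8/100 = 69438 fish
Harvest biomass = survivors * W_f = 69438 * 1.48 = 102768.24 kg

102768.24 kg


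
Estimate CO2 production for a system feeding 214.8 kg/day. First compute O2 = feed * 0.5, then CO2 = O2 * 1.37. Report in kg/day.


O2 = 214.8 * 0.5 = 107.4
CO2 = 107.4 * 1.37 = 147.138

147.138 kg/day


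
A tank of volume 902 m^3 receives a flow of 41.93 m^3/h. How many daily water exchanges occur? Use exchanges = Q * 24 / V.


Daily flow volume = 41.93 m^3/h * 24 h = 1006.32 m^3/day
Exchanges = daily flow / tank volume = 1006.32 / 902 = 1.11565 exchanges/day

1.11565 exchanges/day


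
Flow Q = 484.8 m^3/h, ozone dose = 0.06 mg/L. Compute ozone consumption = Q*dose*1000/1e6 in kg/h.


O3 demand (mg/h) = Q * dose * 1000 = 484.8 * 0.06 * 1000 = 29088 mg/h
Convert mg to kg: 29088 / 1e6 = 0.029088 kg/h

0.029088 kg/h


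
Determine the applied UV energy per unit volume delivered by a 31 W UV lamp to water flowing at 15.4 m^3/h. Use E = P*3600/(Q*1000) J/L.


Energy delivered per hour = 31 W * 3600 s = 111600 J/h
Volume treated per hour = 15.4 m^3/h * 1000 = 15400 L/h
dose = 111600 / 15400 = 7.24675 J/L

7.24675 J/L


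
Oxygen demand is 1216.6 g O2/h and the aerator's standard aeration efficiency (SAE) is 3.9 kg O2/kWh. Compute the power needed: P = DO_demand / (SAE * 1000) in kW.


SAE in g O2/kWh = 3.9 * 1000 = 3900 g/kWh
P = DO_demand / SAE_g = 1216.6 / 3900 = 0.311949 kW

0.311949 kW


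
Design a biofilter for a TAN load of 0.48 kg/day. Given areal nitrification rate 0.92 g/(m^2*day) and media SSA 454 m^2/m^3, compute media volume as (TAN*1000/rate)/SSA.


A = 0.48*1000 / 0.92 = 521.73913 m^2
V = 521.73913 / 454 = 1.14921

1.14921 m^3


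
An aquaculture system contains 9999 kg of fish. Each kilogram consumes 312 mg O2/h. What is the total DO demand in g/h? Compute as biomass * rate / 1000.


Total O2 consumption (mg/h) = 9999 kg * 312 mg/(kg*h) = 3119688 mg/h
Convert to g/h: 3119688 / 1000 = 3119.688 g/h

3119.688 g/h


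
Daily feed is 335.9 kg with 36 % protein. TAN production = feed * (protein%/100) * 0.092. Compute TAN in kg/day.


Protein in feed = 335.9 * 36/100 = 120.924 kg/day
TAN = protein * 0.092 = 120.924 * 0.092 = 11.125008 kg/day

11.125008 kg/day


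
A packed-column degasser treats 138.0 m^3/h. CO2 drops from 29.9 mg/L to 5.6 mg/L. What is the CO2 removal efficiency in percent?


CO2_out / CO2_in = 5.6 / 29.9 = 0.18729097
Fraction remaining = 0.18729097
efficiency = (1 - 0.18729097) * 100 = 81.2709 %

81.2709 %


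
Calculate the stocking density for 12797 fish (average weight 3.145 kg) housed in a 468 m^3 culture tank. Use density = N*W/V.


Total biomass = 12797 fish * 3.145 kg = 40246.565 kg
Density = total biomass / volume = 40246.565 / 468 = 85.9969 kg/m^3

85.9969 kg/m^3


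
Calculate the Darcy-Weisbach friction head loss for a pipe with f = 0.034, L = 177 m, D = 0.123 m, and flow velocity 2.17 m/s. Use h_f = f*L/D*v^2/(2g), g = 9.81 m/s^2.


v^2 = 2.17^2 = 4.7089 m^2/s^2
L/D = 177/0.123 = 1439.0244
h_f = f*(L/D)*v^2/(2g) = 0.034 * 1439.0244 * 4.7089 / 19.62 = 11.7427 m

11.7427 m


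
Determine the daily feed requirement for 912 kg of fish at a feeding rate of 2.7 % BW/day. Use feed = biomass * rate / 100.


Feeding rate fraction = 2.7% / 100 = 0.027
Daily feed = 912 kg * 0.027 = 24.624 kg/day

24.624 kg/day


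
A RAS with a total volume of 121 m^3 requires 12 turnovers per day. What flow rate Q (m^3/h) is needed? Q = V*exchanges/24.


Daily recirculation volume = 121 m^3 * 12 = 1452 m^3/day
Flow rate Q = daily volume / 24 h = 1452 / 24 = 60.5 m^3/h

60.5 m^3/h


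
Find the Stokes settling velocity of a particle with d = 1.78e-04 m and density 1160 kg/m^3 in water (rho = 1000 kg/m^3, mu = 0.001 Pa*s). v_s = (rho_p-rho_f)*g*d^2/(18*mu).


Density difference: rho_p - rho_f = 1160 - 1000 = 160 kg/m^3
d^2 = (1.78e-04)^2 = 3.1684e-08 m^2
Numerator = (rho_p - rho_f) * g * d^2 = 160 * 9.81 * 3.1684e-08 = 4.9731206e-05
Denominator = 18 * mu = 18 * 0.001 = 0.018
v_s = 4.9731206e-05 / 0.018 = 0.00276284 m/s
Check: Re = rho_f * v_s * d / mu = 1000 * 0.00276284 * 1.78e-04 / 0.001 = 0.492 < 1, so Stokes' law applies.

0.00276284 m/s


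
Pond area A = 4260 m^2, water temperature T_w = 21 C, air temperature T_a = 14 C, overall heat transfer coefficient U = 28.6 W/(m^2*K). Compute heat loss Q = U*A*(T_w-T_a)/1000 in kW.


Temperature difference dT = 21 - 14 = 7 K
Heat loss (W) = U * A * dT = 28.6 * 4260 * 7 = 852852 W
Convert to kW: 852852 / 1000 = 852.852 kW

852.852 kW


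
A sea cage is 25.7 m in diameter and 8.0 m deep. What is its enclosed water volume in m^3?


r = d/2 = 25.7/2 = 12.85 m
Base area = pi*r^2 = pi*12.85^2 = 518.74763 m^2
Volume = 518.74763 * 8.0 = 4149.98 m^3

4149.98 m^3


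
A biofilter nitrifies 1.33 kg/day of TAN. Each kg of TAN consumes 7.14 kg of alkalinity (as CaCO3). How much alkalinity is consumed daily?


Alkalinity factor: 7.14 kg CaCO3 consumed per kg TAN nitrified
alk = 1.33 kg TAN * 7.14 = 9.4962 kg CaCO3/day

9.4962 kg CaCO3/day


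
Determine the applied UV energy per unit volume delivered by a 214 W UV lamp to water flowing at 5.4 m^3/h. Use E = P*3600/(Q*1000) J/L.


Energy delivered per hour = 214 W * 3600 s = 770400 J/h
Volume treated per hour = 5.4 m^3/h * 1000 = 5400 L/h
dose = 770400 / 5400 = 142.667 J/L

142.667 J/L


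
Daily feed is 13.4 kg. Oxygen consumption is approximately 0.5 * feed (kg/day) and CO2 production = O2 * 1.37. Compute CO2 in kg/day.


O2 = 13.4 * 0.5 = 6.7
CO2 = 6.7 * 1.37 = 9.179

9.179 kg/day


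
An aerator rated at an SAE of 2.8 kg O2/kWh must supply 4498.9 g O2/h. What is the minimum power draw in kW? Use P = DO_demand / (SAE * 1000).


SAE in g O2/kWh = 2.8 * 1000 = 2800 g/kWh
P = DO_demand / SAE_g = 4498.9 / 2800 = 1.60675 kW

1.60675 kW


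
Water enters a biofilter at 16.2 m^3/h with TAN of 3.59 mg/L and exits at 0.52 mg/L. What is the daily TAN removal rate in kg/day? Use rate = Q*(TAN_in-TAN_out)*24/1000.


Concentration drop: TAN_in - TAN_out = 3.59 - 0.52 = 3.07 mg/L
Hourly TAN removed = Q * dTAN = 16.2 m^3/h * 3.07 mg/L = 49.734 g/h  (m^3/h * mg/L = g/h)
Daily TAN removed = 49.734 * 24 = 1193.616 g/day
Convert to kg/day: 1193.616 / 1000 = 1.193616 kg/day

1.193616 kg/day


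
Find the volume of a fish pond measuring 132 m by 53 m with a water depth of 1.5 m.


Base area = L * W = 132 * 53 = 6996 m^2
Volume = area * depth = 6996 * 1.5 = 10494 m^3

10494 m^3


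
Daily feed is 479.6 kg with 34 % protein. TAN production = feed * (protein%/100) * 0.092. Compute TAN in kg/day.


Protein in feed = 479.6 * 34/100 = 163.064 kg/day
TAN = protein * 0.092 = 163.064 * 0.092 = 15.001888 kg/day

15.001888 kg/day


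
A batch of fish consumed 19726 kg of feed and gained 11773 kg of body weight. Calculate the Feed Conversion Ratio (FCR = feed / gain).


FCR = feed consumed / weight gained
FCR = 19726 kg / 11773 kg = 1.67553

1.67553


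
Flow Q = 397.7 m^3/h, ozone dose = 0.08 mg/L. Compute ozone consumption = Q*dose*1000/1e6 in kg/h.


O3 demand (mg/h) = Q * dose * 1000 = 397.7 * 0.08 * 1000 = 31816 mg/h
Convert mg to kg: 31816 / 1e6 = 0.031816 kg/h

0.031816 kg/h


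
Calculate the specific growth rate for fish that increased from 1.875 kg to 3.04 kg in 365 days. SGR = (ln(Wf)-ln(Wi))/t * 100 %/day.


ln(W_f) = ln(3.04) = 1.1118575
ln(W_i) = ln(1.875) = 0.62860866
ln(W_f) - ln(W_i) = 1.1118575 - 0.62860866 = 0.48324884
SGR = 0.48324884 / 365 * 100 = 0.132397 %/day

0.132397 %/day


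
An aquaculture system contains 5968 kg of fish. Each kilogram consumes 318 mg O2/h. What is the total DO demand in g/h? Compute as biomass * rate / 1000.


Total O2 consumption (mg/h) = 5968 kg * 318 mg/(kg*h) = 1897824 mg/h
Convert to g/h: 1897824 / 1000 = 1897.824 g/h

1897.824 g/h


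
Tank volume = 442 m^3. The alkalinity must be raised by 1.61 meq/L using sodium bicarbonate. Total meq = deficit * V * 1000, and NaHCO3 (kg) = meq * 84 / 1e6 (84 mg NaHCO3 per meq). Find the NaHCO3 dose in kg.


Tank volume in L = 442 m^3 * 1000 = 442000 L
Total meq required = 1.61 meq/L * 442000 L = 711620 meq
NaHCO3 mass = 711620 meq * 84 mg/meq / 1e6 = 59.7761 kg

59.7761 kg


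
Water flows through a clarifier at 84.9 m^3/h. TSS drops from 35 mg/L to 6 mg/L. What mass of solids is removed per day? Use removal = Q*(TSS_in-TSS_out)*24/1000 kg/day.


Concentration drop: TSS_in - TSS_out = 35 - 6 = 29 mg/L
Hourly solids removed = Q * dTSS = 84.9 m^3/h * 29 mg/L = 2462.1 g/h  (m^3/h * mg/L = g/h)
Daily solids removed = 2462.1 * 24 = 59090.4 g/day
Convert g to kg: 59090.4 / 1000 = 59.0904 kg/day

59.0904 kg/day


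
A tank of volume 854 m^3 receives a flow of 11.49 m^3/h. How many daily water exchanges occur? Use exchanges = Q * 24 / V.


Daily flow volume = 11.49 m^3/h * 24 h = 275.76 m^3/day
Exchanges = daily flow / tank volume = 275.76 / 854 = 0.322904 exchanges/day

0.322904 exchanges/day


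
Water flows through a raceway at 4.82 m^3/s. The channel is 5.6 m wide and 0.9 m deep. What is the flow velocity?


Cross-sectional area = W * d = 5.6 * 0.9 = 5.04 m^2
Velocity = Q / A = 4.82 / 5.04 = 0.956349 m/s

0.956349 m/s


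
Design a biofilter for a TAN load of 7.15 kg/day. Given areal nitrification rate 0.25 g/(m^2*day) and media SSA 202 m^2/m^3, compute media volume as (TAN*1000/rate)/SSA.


A = 7.15*1000 / 0.25 = 28600 m^2
V = 28600 / 202 = 141.584

141.584 m^3


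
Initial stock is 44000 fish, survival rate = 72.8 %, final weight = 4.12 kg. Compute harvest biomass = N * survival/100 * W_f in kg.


Survivors = 44000 * 72.8/100 = 32032 fish
Harvest biomass = survivors * W_f = 32032 * 4.12 = 131971.84 kg

131971.84 kg


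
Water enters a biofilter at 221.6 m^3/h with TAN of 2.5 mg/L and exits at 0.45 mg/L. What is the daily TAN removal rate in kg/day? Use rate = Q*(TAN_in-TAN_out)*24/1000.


Concentration drop: TAN_in - TAN_out = 2.5 - 0.45 = 2.05 mg/L
Hourly TAN removed = Q * dTAN = 221.6 m^3/h * 2.05 mg/L = 454.28 g/h  (m^3/h * mg/L = g/h)
Daily TAN removed = 454.28 * 24 = 10902.72 g/day
Convert to kg/day: 10902.72 / 1000 = 10.90272 kg/day

10.90272 kg/day


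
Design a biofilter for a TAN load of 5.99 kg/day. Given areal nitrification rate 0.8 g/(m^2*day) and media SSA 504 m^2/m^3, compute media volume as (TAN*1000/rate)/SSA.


A = 5.99*1000 / 0.8 = 7487.5 m^2
V = 7487.5 / 504 = 14.8562

14.8562 m^3


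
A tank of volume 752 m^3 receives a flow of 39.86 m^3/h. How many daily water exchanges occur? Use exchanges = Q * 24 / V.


Daily flow volume = 39.86 m^3/h * 24 h = 956.64 m^3/day
Exchanges = daily flow / tank volume = 956.64 / 752 = 1.27213 exchanges/day

1.27213 exchanges/day


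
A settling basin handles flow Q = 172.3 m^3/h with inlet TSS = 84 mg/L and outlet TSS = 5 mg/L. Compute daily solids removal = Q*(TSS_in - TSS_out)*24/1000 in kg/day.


Concentration drop: TSS_in - TSS_out = 84 - 5 = 79 mg/L
Hourly solids removed = Q * dTSS = 172.3 m^3/h * 79 mg/L = 13611.7 g/h  (m^3/h * mg/L = g/h)
Daily solids removed = 13611.7 * 24 = 326680.8 g/day
Convert g to kg: 326680.8 / 1000 = 326.6808 kg/day

326.6808 kg/day


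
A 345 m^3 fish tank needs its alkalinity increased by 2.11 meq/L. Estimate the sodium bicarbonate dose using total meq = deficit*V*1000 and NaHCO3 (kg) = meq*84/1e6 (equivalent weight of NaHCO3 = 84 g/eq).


Tank volume in L = 345 m^3 * 1000 = 345000 L
Total meq required = 2.11 meq/L * 345000 L = 727950 meq
NaHCO3 mass = 727950 meq * 84 mg/meq / 1e6 = 61.1478 kg

61.1478 kg


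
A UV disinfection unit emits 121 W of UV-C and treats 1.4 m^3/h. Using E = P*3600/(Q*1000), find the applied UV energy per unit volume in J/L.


Energy delivered per hour = 121 W * 3600 s = 435600 J/h
Volume treated per hour = 1.4 m^3/h * 1000 = 1400 L/h
dose = 435600 / 1400 = 311.143 J/L

311.143 J/L


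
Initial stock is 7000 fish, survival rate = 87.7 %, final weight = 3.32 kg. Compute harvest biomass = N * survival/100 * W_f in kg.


Survivors = 7000 * 87.7/100 = 6139 fish
Harvest biomass = survivors * W_f = 6139 * 3.32 = 20381.48 kg

20381.48 kg


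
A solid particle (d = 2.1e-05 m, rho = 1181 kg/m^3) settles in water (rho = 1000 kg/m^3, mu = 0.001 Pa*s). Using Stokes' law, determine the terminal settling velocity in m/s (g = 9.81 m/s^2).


Density difference: rho_p - rho_f = 1181 - 1000 = 181 kg/m^3
d^2 = (2.1e-05)^2 = 4.41e-10 m^2
Numerator = (rho_p - rho_f) * g * d^2 = 181 * 9.81 * 4.41e-10 = 7.8304401e-07
Denominator = 18 * mu = 18 * 0.001 = 0.018
v_s = 7.8304401e-07 / 0.018 = 4.35024e-05 m/s
Check: Re = rho_f * v_s * d / mu = 1000 * 4.35024e-05 * 2.1e-05 / 0.001 = 9.14e-04 < 1, so Stokes' law applies.

4.35024e-05 m/s


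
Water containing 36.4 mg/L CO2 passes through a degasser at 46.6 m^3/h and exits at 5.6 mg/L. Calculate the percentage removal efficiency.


CO2_out / CO2_in = 5.6 / 36.4 = 0.15384615
Fraction remaining = 0.15384615
efficiency = (1 - 0.15384615) * 100 = 84.6154 %

84.6154 %


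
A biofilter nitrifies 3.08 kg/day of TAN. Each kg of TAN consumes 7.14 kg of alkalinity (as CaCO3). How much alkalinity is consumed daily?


Alkalinity factor: 7.14 kg CaCO3 consumed per kg TAN nitrified
alk = 3.08 kg TAN * 7.14 = 21.9912 kg CaCO3/day

21.9912 kg CaCO3/day


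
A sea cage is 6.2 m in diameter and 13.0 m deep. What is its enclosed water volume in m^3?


r = d/2 = 6.2/2 = 3.1 m
Base area = pi*r^2 = pi*3.1^2 = 30.190705 m^2
Volume = 30.190705 * 13.0 = 392.479 m^3

392.479 m^3


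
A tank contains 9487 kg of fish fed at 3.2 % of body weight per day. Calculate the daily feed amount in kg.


Feeding rate fraction = 3.2% / 100 = 0.032
Daily feed = 9487 kg * 0.032 = 303.584 kg/day

303.584 kg/day


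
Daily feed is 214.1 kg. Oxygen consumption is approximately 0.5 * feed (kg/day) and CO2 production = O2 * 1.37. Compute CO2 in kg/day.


O2 = 214.1 * 0.5 = 107.05
CO2 = 107.05 * 1.37 = 146.6585

146.6585 kg/day


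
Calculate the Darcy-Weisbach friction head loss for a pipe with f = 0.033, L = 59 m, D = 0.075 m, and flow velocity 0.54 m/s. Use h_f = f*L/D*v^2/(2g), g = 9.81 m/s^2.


v^2 = 0.54^2 = 0.2916 m^2/s^2
L/D = 59/0.075 = 786.66667
h_f = f*(L/D)*v^2/(2g) = 0.033 * 786.66667 * 0.2916 / 19.62 = 0.385828 m

0.385828 m


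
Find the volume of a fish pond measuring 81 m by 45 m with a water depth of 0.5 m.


Base area = L * W = 81 * 45 = 3645 m^2
Volume = area * depth = 3645 * 0.5 = 1822.5 m^3

1822.5 m^3


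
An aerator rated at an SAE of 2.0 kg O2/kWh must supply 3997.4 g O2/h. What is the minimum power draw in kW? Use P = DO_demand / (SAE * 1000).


SAE in g O2/kWh = 2.0 * 1000 = 2000 g/kWh
P = DO_demand / SAE_g = 3997.4 / 2000 = 1.9987 kW

1.9987 kW


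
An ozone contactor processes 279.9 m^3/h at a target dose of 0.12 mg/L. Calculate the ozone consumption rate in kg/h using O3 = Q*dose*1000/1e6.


O3 demand (mg/h) = Q * dose * 1000 = 279.9 * 0.12 * 1000 = 33588 mg/h
Convert mg to kg: 33588 / 1e6 = 0.033588 kg/h

0.033588 kg/h


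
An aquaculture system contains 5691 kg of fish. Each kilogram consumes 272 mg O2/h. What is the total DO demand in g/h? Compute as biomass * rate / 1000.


Total O2 consumption (mg/h) = 5691 kg * 272 mg/(kg*h) = 1547952 mg/h
Convert to g/h: 1547952 / 1000 = 1547.952 g/h

1547.952 g/h


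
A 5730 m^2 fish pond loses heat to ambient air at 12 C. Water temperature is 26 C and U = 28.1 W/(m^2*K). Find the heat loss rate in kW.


Temperature difference dT = 26 - 12 = 14 K
Heat loss (W) = U * A * dT = 28.1 * 5730 * 14 = 2254182 W
Convert to kW: 2254182 / 1000 = 2254.182 kW

2254.182 kW


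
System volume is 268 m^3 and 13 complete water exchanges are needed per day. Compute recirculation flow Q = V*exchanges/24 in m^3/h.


Daily recirculation volume = 268 m^3 * 13 = 3484 m^3/day
Flow rate Q = daily volume / 24 h = 3484 / 24 = 145.167 m^3/h

145.167 m^3/h


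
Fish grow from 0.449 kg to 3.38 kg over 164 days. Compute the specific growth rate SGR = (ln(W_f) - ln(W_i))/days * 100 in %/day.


ln(W_f) = ln(3.38) = 1.2178757
ln(W_i) = ln(0.449) = -0.80073239
ln(W_f) - ln(W_i) = 1.2178757 - -0.80073239 = 2.0186081
SGR = 2.0186081 / 164 * 100 = 1.23086 %/day

1.23086 %/day


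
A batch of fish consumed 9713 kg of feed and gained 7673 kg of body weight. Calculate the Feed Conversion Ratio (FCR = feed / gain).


FCR = feed consumed / weight gained
FCR = 9713 kg / 7673 kg = 1.26587

1.26587


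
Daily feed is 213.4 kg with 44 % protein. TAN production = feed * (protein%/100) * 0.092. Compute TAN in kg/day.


Protein in feed = 213.4 * 44/100 = 93.896 kg/day
TAN = protein * 0.092 = 93.896 * 0.092 = 8.638432 kg/day

8.638432 kg/day


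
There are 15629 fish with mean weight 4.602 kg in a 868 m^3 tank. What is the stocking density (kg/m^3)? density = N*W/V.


Total biomass = 15629 fish * 4.602 kg = 71924.658 kg
Density = total biomass / volume = 71924.658 / 868 = 82.8625 kg/m^3

82.8625 kg/m^3


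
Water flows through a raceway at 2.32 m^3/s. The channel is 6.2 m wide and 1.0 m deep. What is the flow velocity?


Cross-sectional area = W * d = 6.2 * 1.0 = 6.2 m^2
Velocity = Q / A = 2.32 / 6.2 = 0.374194 m/s

0.374194 m/s


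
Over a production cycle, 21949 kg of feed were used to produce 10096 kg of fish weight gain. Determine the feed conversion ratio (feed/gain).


FCR = feed consumed / weight gained
FCR = 21949 kg / 10096 kg = 2.17403

2.17403


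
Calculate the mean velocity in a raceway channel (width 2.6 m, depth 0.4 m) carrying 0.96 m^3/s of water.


Cross-sectional area = W * d = 2.6 * 0.4 = 1.04 m^2
Velocity = Q / A = 0.96 / 1.04 = 0.923077 m/s

0.923077 m/s


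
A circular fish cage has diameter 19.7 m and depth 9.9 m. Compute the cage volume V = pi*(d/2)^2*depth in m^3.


r = d/2 = 19.7/2 = 9.85 m
Base area = pi*r^2 = pi*9.85^2 = 304.80517 m^2
Volume = 304.80517 * 9.9 = 3017.57 m^3

3017.57 m^3


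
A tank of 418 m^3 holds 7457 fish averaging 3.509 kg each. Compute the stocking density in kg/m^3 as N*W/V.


Total biomass = 7457 fish * 3.509 kg = 26166.613 kg
Density = total biomass / volume = 26166.613 / 418 = 62.5996 kg/m^3

62.5996 kg/m^3


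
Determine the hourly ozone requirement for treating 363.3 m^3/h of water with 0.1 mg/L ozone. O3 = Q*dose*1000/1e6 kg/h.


O3 demand (mg/h) = Q * dose * 1000 = 363.3 * 0.1 * 1000 = 36330 mg/h
Convert mg to kg: 36330 / 1e6 = 0.03633 kg/h

0.03633 kg/h


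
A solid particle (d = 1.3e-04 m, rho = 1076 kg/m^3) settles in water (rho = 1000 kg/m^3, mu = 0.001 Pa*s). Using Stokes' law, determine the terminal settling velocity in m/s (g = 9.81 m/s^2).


Density difference: rho_p - rho_f = 1076 - 1000 = 76 kg/m^3
d^2 = (1.3e-04)^2 = 1.69e-08 m^2
Numerator = (rho_p - rho_f) * g * d^2 = 76 * 9.81 * 1.69e-08 = 1.2599964e-05
Denominator = 18 * mu = 18 * 0.001 = 0.018
v_s = 1.2599964e-05 / 0.018 = 6.99998e-04 m/s
Check: Re = rho_f * v_s * d / mu = 1000 * 6.99998e-04 * 1.3e-04 / 0.001 = 0.091 < 1, so Stokes' law applies.

6.99998e-04 m/s


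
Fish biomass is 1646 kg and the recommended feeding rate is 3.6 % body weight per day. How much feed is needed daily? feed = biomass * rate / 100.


Feeding rate fraction = 3.6% / 100 = 0.036
Daily feed = 1646 kg * 0.036 = 59.256 kg/day

59.256 kg/day


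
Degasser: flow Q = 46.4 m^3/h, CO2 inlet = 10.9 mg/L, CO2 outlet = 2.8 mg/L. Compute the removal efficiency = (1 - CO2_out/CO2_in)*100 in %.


CO2_out / CO2_in = 2.8 / 10.9 = 0.25688073
Fraction remaining = 0.25688073
efficiency = (1 - 0.25688073) * 100 = 74.3119 %

74.3119 %


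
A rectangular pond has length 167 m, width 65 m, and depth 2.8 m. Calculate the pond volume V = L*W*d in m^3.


Base area = L * W = 167 * 65 = 10855 m^2
Volume = area * depth = 10855 * 2.8 = 30394 m^3

30394 m^3


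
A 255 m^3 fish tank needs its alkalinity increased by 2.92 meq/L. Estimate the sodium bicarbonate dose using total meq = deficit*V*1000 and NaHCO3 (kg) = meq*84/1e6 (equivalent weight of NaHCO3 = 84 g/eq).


Tank volume in L = 255 m^3 * 1000 = 255000 L
Total meq required = 2.92 meq/L * 255000 L = 744600 meq
NaHCO3 mass = 744600 meq * 84 mg/meq / 1e6 = 62.5464 kg

62.5464 kg


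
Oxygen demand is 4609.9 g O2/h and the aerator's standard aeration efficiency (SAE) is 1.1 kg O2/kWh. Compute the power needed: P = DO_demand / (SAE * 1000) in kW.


SAE in g O2/kWh = 1.1 * 1000 = 1100 g/kWh
P = DO_demand / SAE_g = 4609.9 / 1100 = 4.19082 kW

4.19082 kW


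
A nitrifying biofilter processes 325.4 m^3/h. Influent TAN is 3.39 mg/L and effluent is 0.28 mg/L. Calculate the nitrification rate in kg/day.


Concentration drop: TAN_in - TAN_out = 3.39 - 0.28 = 3.11 mg/L
Hourly TAN removed = Q * dTAN = 325.4 m^3/h * 3.11 mg/L = 1011.994 g/h  (m^3/h * mg/L = g/h)
Daily TAN removed = 1011.994 * 24 = 24287.856 g/day
Convert to kg/day: 24287.856 / 1000 = 24.287856 kg/day

24.287856 kg/day


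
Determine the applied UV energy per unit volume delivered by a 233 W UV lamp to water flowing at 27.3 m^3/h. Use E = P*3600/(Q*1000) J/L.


Energy delivered per hour = 233 W * 3600 s = 838800 J/h
Volume treated per hour = 27.3 m^3/h * 1000 = 27300 L/h
dose = 838800 / 27300 = 30.7253 J/L

30.7253 J/L


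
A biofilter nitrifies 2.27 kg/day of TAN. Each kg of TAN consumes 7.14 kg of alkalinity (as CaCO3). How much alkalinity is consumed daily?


Alkalinity factor: 7.14 kg CaCO3 consumed per kg TAN nitrified
alk = 2.27 kg TAN * 7.14 = 16.2078 kg CaCO3/day

16.2078 kg CaCO3/day


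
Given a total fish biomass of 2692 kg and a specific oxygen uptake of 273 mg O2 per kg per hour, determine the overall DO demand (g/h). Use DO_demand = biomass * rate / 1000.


Total O2 consumption (mg/h) = 2692 kg * 273 mg/(kg*h) = 734916 mg/h
Convert to g/h: 734916 / 1000 = 734.916 g/h

734.916 g/h


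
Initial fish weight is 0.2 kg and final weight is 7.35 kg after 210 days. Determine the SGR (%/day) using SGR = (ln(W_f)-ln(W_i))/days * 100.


ln(W_f) = ln(7.35) = 1.9947003
ln(W_i) = ln(0.2) = -1.6094379
ln(W_f) - ln(W_i) = 1.9947003 - -1.6094379 = 3.6041382
SGR = 3.6041382 / 210 * 100 = 1.71626 %/day

1.71626 %/day


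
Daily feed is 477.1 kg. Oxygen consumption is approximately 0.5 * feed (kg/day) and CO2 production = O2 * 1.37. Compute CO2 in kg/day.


O2 = 477.1 * 0.5 = 238.55
CO2 = 238.55 * 1.37 = 326.8135

326.8135 kg/day


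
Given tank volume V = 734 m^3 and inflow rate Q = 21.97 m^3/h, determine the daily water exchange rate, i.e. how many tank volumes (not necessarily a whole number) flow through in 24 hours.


Daily flow volume = 21.97 m^3/h * 24 h = 527.28 m^3/day
Exchanges = daily flow / tank volume = 527.28 / 734 = 0.718365 exchanges/day

0.718365 exchanges/day


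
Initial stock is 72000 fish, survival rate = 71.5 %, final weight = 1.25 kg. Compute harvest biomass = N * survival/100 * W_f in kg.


Survivors = 72000 * 71.5/100 = 51480 fish
Harvest biomass = survivors * W_f = 51480 * 1.25 = 64350 kg

64350 kg


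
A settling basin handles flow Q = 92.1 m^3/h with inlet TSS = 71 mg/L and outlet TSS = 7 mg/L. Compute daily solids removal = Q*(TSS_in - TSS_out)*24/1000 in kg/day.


Concentration drop: TSS_in - TSS_out = 71 - 7 = 64 mg/L
Hourly solids removed = Q * dTSS = 92.1 m^3/h * 64 mg/L = 5894.4 g/h  (m^3/h * mg/L = g/h)
Daily solids removed = 5894.4 * 24 = 141465.6 g/day
Convert g to kg: 141465.6 / 1000 = 141.4656 kg/day

141.4656 kg/day


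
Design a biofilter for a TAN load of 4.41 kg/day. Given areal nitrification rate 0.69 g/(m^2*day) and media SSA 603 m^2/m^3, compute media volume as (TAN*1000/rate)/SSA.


A = 4.41*1000 / 0.69 = 6391.3043 m^2
V = 6391.3043 / 603 = 10.5992

10.5992 m^3


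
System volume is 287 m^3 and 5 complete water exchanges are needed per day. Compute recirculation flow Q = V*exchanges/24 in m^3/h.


Daily recirculation volume = 287 m^3 * 5 = 1435 m^3/day
Flow rate Q = daily volume / 24 h = 1435 / 24 = 59.7917 m^3/h

59.7917 m^3/h


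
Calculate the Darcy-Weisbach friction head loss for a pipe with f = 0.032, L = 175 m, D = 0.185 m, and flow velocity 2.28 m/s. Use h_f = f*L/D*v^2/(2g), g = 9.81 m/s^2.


v^2 = 2.28^2 = 5.1984 m^2/s^2
L/D = 175/0.185 = 945.94595
h_f = f*(L/D)*v^2/(2g) = 0.032 * 945.94595 * 5.1984 / 19.62 = 8.02023 m

8.02023 m


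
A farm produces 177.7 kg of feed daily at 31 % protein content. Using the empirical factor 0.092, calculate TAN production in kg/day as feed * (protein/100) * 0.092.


Protein in feed = 177.7 * 31/100 = 55.087 kg/day
TAN = protein * 0.092 = 55.087 * 0.092 = 5.068004 kg/day

5.068004 kg/day


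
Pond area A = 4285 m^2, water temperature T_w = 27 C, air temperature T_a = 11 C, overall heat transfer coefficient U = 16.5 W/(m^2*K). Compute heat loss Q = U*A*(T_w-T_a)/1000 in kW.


Temperature difference dT = 27 - 11 = 16 K
Heat loss (W) = U * A * dT = 16.5 * 4285 * 16 = 1131240 W
Convert to kW: 1131240 / 1000 = 1131.24 kW

1131.24 kW


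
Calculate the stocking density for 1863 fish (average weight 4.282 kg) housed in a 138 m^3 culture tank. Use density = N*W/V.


Total biomass = 1863 fish * 4.282 kg = 7977.366 kg
Density = total biomass / volume = 7977.366 / 138 = 57.807 kg/m^3

57.807 kg/m^3


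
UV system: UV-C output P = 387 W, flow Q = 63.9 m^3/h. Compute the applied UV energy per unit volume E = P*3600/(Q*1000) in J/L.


Energy delivered per hour = 387 W * 3600 s = 1393200 J/h
Volume treated per hour = 63.9 m^3/h * 1000 = 63900 L/h
dose = 1393200 / 63900 = 21.8028 J/L

21.8028 J/L


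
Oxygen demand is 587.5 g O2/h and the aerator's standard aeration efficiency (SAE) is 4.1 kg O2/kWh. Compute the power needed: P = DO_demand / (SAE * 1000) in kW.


SAE in g O2/kWh = 4.1 * 1000 = 4100 g/kWh
P = DO_demand / SAE_g = 587.5 / 4100 = 0.143293 kW

0.143293 kW


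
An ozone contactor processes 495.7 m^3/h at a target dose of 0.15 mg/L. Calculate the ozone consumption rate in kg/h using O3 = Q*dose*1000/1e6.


O3 demand (mg/h) = Q * dose * 1000 = 495.7 * 0.15 * 1000 = 74355 mg/h
Convert mg to kg: 74355 / 1e6 = 0.074355 kg/h

0.074355 kg/h


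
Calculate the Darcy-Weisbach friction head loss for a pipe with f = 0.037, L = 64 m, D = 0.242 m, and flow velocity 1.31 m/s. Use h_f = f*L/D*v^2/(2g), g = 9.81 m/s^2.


v^2 = 1.31^2 = 1.7161 m^2/s^2
L/D = 64/0.242 = 264.46281
h_f = f*(L/D)*v^2/(2g) = 0.037 * 264.46281 * 1.7161 / 19.62 = 0.855874 m

0.855874 m


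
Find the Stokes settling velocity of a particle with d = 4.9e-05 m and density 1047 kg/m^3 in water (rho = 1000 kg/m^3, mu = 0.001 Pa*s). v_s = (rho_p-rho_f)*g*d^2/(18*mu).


Density difference: rho_p - rho_f = 1047 - 1000 = 47 kg/m^3
d^2 = (4.9e-05)^2 = 2.401e-09 m^2
Numerator = (rho_p - rho_f) * g * d^2 = 47 * 9.81 * 2.401e-09 = 1.1070291e-06
Denominator = 18 * mu = 18 * 0.001 = 0.018
v_s = 1.1070291e-06 / 0.018 = 6.15016e-05 m/s
Check: Re = rho_f * v_s * d / mu = 1000 * 6.15016e-05 * 4.9e-05 / 0.001 = 0.00301 < 1, so Stokes' law applies.

6.15016e-05 m/s


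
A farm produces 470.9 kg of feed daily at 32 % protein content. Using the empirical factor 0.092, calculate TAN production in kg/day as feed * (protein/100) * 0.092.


Protein in feed = 470.9 * 32/100 = 150.688 kg/day
TAN = protein * 0.092 = 150.688 * 0.092 = 13.863296 kg/day

13.863296 kg/day


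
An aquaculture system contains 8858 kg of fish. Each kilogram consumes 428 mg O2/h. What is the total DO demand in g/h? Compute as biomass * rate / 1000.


Total O2 consumption (mg/h) = 8858 kg * 428 mg/(kg*h) = 3791224 mg/h
Convert to g/h: 3791224 / 1000 = 3791.224 g/h

3791.224 g/h


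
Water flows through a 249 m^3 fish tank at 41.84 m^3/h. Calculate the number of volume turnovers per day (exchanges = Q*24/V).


Daily flow volume = 41.84 m^3/h * 24 h = 1004.16 m^3/day
Exchanges = daily flow / tank volume = 1004.16 / 249 = 4.03277 exchanges/day

4.03277 exchanges/day


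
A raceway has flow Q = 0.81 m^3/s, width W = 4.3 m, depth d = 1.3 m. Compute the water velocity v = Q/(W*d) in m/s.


Cross-sectional area = W * d = 4.3 * 1.3 = 5.59 m^2
Velocity = Q / A = 0.81 / 5.59 = 0.144902 m/s

0.144902 m/s


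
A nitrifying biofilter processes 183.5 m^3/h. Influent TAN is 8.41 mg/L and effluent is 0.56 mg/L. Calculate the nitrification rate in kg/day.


Concentration drop: TAN_in - TAN_out = 8.41 - 0.56 = 7.85 mg/L
Hourly TAN removed = Q * dTAN = 183.5 m^3/h * 7.85 mg/L = 1440.475 g/h  (m^3/h * mg/L = g/h)
Daily TAN removed = 1440.475 * 24 = 34571.4 g/day
Convert to kg/day: 34571.4 / 1000 = 34.5714 kg/day

34.5714 kg/day


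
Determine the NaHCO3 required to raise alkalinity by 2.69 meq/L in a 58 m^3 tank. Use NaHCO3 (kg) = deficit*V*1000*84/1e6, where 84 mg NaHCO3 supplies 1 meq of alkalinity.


Tank volume in L = 58 m^3 * 1000 = 58000 L
Total meq required = 2.69 meq/L * 58000 L = 156020 meq
NaHCO3 mass = 156020 meq * 84 mg/meq / 1e6 = 13.1057 kg

13.1057 kg


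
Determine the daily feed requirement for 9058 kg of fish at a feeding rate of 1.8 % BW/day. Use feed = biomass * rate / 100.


Feeding rate fraction = 1.8% / 100 = 0.018
Daily feed = 9058 kg * 0.018 = 163.044 kg/day

163.044 kg/day


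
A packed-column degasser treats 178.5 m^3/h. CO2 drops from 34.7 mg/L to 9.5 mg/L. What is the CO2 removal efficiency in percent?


CO2_out / CO2_in = 9.5 / 34.7 = 0.27377522
Fraction remaining = 0.27377522
efficiency = (1 - 0.27377522) * 100 = 72.6225 %

72.6225 %


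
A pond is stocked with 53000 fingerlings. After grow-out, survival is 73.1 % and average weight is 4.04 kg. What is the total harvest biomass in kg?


Survivors = 53000 * 73.1/100 = 38743 fish
Harvest biomass = survivors * W_f = 38743 * 4.04 = 156521.72 kg

156521.72 kg


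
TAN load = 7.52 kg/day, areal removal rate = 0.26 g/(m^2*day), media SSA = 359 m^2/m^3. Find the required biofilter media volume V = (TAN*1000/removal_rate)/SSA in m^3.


A = 7.52*1000 / 0.26 = 28923.077 m^2
V = 28923.077 / 359 = 80.5657

80.5657 m^3


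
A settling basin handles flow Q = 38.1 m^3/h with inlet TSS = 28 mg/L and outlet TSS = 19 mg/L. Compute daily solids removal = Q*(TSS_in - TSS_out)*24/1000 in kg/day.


Concentration drop: TSS_in - TSS_out = 28 - 19 = 9 mg/L
Hourly solids removed = Q * dTSS = 38.1 m^3/h * 9 mg/L = 342.9 g/h  (m^3/h * mg/L = g/h)
Daily solids removed = 342.9 * 24 = 8229.6 g/day
Convert g to kg: 8229.6 / 1000 = 8.2296 kg/day

8.2296 kg/day


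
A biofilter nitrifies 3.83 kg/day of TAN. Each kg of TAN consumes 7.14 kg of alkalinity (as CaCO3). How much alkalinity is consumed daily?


Alkalinity factor: 7.14 kg CaCO3 consumed per kg TAN nitrified
alk = 3.83 kg TAN * 7.14 = 27.3462 kg CaCO3/day

27.3462 kg CaCO3/day


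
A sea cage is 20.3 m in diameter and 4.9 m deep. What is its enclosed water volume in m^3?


r = d/2 = 20.3/2 = 10.15 m
Base area = pi*r^2 = pi*10.15^2 = 323.65473 m^2
Volume = 323.65473 * 4.9 = 1585.91 m^3

1585.91 m^3


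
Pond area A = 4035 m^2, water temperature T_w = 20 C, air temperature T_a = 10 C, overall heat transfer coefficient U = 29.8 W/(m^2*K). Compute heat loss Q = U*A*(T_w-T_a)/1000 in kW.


Temperature difference dT = 20 - 10 = 10 K
Heat loss (W) = U * A * dT = 29.8 * 4035 * 10 = 1202430 W
Convert to kW: 1202430 / 1000 = 1202.43 kW

1202.43 kW


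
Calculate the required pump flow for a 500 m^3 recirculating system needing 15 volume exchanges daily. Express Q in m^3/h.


Daily recirculation volume = 500 m^3 * 15 = 7500 m^3/day
Flow rate Q = daily volume / 24 h = 7500 / 24 = 312.5 m^3/h

312.5 m^3/h


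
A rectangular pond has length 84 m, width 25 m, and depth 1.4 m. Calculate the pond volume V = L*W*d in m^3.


Base area = L * W = 84 * 25 = 2100 m^2
Volume = area * depth = 2100 * 1.4 = 2940 m^3

2940 m^3


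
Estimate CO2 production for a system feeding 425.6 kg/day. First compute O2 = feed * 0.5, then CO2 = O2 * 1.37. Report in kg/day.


O2 = 425.6 * 0.5 = 212.8
CO2 = 212.8 * 1.37 = 291.536

291.536 kg/day


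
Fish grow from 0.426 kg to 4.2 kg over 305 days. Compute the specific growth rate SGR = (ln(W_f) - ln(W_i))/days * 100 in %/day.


ln(W_f) = ln(4.2) = 1.4350845
ln(W_i) = ln(0.426) = -0.85331593
ln(W_f) - ln(W_i) = 1.4350845 - -0.85331593 = 2.2884004
SGR = 2.2884004 / 305 * 100 = 0.750295 %/day

0.750295 %/day


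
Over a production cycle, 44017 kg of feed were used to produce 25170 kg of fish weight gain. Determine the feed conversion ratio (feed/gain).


FCR = feed consumed / weight gained
FCR = 44017 kg / 25170 kg = 1.74879

1.74879


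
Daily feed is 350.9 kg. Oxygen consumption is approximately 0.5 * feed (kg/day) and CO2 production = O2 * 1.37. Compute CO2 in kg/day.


O2 = 350.9 * 0.5 = 175.45
CO2 = 175.45 * 1.37 = 240.3665

240.3665 kg/day


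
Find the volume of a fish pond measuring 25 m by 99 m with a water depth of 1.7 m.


Base area = L * W = 25 * 99 = 2475 m^2
Volume = area * depth = 2475 * 1.7 = 4207.5 m^3

4207.5 m^3


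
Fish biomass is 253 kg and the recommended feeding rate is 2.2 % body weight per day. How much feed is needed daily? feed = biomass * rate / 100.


Feeding rate fraction = 2.2% / 100 = 0.022
Daily feed = 253 kg * 0.022 = 5.566 kg/day

5.566 kg/day


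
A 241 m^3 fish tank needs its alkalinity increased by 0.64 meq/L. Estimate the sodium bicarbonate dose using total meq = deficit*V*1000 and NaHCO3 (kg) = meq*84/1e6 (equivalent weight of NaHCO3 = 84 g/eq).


Tank volume in L = 241 m^3 * 1000 = 241000 L
Total meq required = 0.64 meq/L * 241000 L = 154240 meq
NaHCO3 mass = 154240 meq * 84 mg/meq / 1e6 = 12.9562 kg

12.9562 kg


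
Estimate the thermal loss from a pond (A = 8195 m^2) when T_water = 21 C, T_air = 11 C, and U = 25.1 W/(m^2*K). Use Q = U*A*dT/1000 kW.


Temperature difference dT = 21 - 11 = 10 K
Heat loss (W) = U * A * dT = 25.1 * 8195 * 10 = 2056945 W
Convert to kW: 2056945 / 1000 = 2056.945 kW

2056.945 kW


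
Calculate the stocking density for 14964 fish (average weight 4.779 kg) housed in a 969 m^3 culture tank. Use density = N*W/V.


Total biomass = 14964 fish * 4.779 kg = 71512.956 kg
Density = total biomass / volume = 71512.956 / 969 = 73.8008 kg/m^3

73.8008 kg/m^3


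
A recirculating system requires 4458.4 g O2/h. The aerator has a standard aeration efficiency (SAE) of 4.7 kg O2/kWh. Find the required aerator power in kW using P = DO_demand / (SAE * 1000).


SAE in g O2/kWh = 4.7 * 1000 = 4700 g/kWh
P = DO_demand / SAE_g = 4458.4 / 4700 = 0.948596 kW

0.948596 kW


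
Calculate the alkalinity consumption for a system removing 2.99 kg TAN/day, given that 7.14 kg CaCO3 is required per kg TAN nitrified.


Alkalinity factor: 7.14 kg CaCO3 consumed per kg TAN nitrified
alk = 2.99 kg TAN * 7.14 = 21.3486 kg CaCO3/day

21.3486 kg CaCO3/day
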